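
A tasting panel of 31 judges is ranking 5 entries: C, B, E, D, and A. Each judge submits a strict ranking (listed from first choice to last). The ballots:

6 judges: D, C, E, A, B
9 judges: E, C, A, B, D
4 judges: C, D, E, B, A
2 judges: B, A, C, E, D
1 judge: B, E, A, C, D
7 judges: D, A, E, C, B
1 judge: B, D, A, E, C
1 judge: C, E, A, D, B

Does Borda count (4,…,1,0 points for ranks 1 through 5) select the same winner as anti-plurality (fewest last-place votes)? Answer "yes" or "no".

Borda — scores: C 77, B 29, E 79, D 68, A 57. Winner: E.
Anti-plurality — last-place votes: C 1, B 14, E 0, D 12, A 4. Winner: E.
The two methods agree.

yes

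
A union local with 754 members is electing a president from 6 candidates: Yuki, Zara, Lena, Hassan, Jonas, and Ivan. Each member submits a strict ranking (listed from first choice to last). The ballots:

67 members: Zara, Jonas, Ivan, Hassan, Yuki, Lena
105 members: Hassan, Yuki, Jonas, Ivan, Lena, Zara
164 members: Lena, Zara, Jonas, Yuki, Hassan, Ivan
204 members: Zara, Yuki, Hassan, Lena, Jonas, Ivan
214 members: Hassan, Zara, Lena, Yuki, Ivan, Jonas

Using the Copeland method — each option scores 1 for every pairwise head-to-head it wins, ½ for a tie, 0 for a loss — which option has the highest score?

Yuki: beats Jonas and Ivan; loses to Zara, Lena, and Hassan → score 2.
Zara: beats Yuki, Lena, Hassan, Jonas, and Ivan → score 5.
Lena: beats Yuki, Jonas, and Ivan; loses to Zara and Hassan → score 3.
Hassan: beats Yuki, Lena, Jonas, and Ivan; loses to Zara → score 4.
Jonas: beats Ivan; loses to Yuki, Zara, Lena, and Hassan → score 1.
Ivan: loses to Yuki, Zara, Lena, Hassan, and Jonas → score 0.
Zara has the best pairwise record.

Zara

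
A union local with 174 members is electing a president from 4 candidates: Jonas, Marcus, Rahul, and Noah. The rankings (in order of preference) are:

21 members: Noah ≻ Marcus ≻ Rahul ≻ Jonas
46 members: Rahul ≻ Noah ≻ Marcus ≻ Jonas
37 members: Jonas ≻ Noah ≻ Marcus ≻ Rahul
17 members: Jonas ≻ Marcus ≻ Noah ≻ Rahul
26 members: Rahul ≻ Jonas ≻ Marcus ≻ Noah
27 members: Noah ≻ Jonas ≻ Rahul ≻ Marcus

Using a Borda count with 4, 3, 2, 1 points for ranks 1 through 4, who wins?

Jonas: 21·1 + 46·1 + 37·4 + 17·4 + 26·3 + 27·3 = 442
Marcus: 21·3 + 46·2 + 37·2 + 17·3 + 26·2 + 27·1 = 359
Rahul: 21·2 + 46·4 + 37·1 + 17·1 + 26·4 + 27·2 = 438
Noah: 21·4 + 46·3 + 37·3 + 17·2 + 26·1 + 27·4 = 501
Noah has the highest Borda score (501).

Noah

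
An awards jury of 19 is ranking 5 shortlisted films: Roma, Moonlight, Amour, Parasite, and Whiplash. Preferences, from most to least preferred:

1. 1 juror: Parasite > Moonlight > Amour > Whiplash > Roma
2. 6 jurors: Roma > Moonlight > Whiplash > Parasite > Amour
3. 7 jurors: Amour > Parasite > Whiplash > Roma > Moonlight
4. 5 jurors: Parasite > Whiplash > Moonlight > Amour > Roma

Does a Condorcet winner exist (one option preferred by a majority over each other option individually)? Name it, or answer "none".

Parasite

Parasite vs Roma: 13–6 for Parasite.
Parasite vs Moonlight: 13–6 for Parasite.
Parasite vs Amour: 12–7 for Parasite.
Parasite vs Whiplash: 13–6 for Parasite.
Parasite beats every other option head-to-head.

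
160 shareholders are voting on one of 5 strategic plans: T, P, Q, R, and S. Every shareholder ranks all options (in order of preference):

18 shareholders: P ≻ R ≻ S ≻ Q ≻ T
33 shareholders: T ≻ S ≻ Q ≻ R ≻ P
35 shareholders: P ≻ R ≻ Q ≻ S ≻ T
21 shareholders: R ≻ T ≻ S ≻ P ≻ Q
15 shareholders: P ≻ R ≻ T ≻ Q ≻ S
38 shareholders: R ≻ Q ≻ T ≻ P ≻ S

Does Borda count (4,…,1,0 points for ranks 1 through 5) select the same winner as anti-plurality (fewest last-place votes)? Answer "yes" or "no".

yes

Borda — scores: T 301, P 331, Q 283, R 473, S 212. Winner: R.
Anti-plurality — last-place votes: T 53, P 33, Q 21, R 0, S 53. Winner: R.
The two methods agree.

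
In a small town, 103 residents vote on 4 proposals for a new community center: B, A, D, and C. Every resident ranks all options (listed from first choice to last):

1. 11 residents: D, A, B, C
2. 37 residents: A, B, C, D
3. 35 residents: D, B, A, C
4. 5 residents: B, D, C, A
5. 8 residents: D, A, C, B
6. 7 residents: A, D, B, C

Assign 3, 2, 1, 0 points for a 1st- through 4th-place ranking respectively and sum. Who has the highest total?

B: 11·1 + 37·2 + 35·2 + 5·3 + 8·0 + 7·1 = 177
A: 11·2 + 37·3 + 35·1 + 5·0 + 8·2 + 7·3 = 205
D: 11·3 + 37·0 + 35·3 + 5·2 + 8·3 + 7·2 = 186
C: 11·0 + 37·1 + 35·0 + 5·1 + 8·1 + 7·0 = 50
A has the highest Borda score (205).

A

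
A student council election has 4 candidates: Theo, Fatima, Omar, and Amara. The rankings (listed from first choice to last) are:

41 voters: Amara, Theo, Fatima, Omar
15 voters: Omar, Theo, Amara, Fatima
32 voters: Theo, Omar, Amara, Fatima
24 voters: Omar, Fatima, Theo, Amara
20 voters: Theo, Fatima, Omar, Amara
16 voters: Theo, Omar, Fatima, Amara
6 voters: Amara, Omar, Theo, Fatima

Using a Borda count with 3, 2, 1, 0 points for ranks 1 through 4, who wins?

Theo

Theo: 41·2 + 15·2 + 32·3 + 24·1 + 20·3 + 16·3 + 6·1 = 346
Fatima: 41·1 + 15·0 + 32·0 + 24·2 + 20·2 + 16·1 + 6·0 = 145
Omar: 41·0 + 15·3 + 32·2 + 24·3 + 20·1 + 16·2 + 6·2 = 245
Amara: 41·3 + 15·1 + 32·1 + 24·0 + 20·0 + 16·0 + 6·3 = 188
Theo has the highest Borda score (346).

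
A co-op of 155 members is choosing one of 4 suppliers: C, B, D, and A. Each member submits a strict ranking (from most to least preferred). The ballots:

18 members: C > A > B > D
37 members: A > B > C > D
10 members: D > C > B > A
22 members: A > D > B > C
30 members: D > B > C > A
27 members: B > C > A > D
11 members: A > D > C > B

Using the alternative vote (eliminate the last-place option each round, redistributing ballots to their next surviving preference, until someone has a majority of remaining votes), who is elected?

Round 1: C 18, B 27, D 40, A 70. Eliminate C.
Round 2: B 27, D 40, A 88. A has a majority.

A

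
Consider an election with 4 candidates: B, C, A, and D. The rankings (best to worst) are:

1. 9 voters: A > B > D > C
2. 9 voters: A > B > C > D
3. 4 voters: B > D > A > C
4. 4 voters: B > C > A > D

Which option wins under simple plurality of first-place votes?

A

First-place votes: B 8, C 0, A 18, D 0.
A has the most first-place votes.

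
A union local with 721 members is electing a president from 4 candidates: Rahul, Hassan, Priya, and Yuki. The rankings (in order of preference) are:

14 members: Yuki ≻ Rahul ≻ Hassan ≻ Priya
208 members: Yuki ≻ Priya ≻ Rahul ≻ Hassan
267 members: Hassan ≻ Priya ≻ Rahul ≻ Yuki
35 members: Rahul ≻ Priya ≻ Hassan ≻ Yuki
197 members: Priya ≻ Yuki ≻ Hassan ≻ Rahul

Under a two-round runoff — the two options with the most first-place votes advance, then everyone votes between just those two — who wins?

Round 1 first-place votes: Rahul 35, Hassan 267, Priya 197, Yuki 222.
Hassan and Yuki advance.
Runoff: Hassan is preferred to Yuki by 302 voters; Yuki by 419.
Yuki wins the runoff.

Yuki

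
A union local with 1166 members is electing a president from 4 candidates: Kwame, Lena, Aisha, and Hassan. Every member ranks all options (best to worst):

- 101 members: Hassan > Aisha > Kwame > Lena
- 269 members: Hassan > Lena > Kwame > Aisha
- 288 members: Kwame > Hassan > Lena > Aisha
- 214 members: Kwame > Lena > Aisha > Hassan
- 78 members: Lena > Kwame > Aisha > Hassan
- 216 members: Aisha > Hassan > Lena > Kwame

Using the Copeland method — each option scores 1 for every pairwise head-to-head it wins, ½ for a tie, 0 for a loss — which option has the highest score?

Hassan

Kwame: beats Lena and Aisha; loses to Hassan → score 2.
Lena: beats Aisha; loses to Kwame and Hassan → score 1.
Aisha: loses to Kwame, Lena, and Hassan → score 0.
Hassan: beats Kwame, Lena, and Aisha → score 3.
Hassan has the best pairwise record.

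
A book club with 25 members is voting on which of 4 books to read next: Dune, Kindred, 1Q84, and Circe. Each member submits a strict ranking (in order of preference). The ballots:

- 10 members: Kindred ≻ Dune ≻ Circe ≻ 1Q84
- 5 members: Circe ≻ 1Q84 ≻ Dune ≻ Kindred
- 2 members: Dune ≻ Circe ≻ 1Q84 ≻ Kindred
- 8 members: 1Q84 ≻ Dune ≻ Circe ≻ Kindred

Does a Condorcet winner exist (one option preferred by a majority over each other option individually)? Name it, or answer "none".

none

Checking pairwise contests:
1Q84 beats Dune 13–12.
Dune beats Kindred 15–10.
Circe beats 1Q84 17–8.
Dune beats Circe 20–5.
Every option loses at least one head-to-head, so there is no Condorcet winner.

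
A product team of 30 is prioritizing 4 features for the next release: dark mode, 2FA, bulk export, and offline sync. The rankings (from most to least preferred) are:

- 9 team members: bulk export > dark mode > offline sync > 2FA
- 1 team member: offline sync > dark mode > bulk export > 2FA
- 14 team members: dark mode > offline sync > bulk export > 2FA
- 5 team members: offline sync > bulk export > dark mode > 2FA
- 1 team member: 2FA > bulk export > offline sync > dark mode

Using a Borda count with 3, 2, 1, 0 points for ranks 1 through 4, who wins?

dark mode: 9·2 + 1·2 + 14·3 + 5·1 + 1·0 = 67
2FA: 9·0 + 1·0 + 14·0 + 5·0 + 1·3 = 3
bulk export: 9·3 + 1·1 + 14·1 + 5·2 + 1·2 = 54
offline sync: 9·1 + 1·3 + 14·2 + 5·3 + 1·1 = 56
dark mode has the highest Borda score (67).

dark mode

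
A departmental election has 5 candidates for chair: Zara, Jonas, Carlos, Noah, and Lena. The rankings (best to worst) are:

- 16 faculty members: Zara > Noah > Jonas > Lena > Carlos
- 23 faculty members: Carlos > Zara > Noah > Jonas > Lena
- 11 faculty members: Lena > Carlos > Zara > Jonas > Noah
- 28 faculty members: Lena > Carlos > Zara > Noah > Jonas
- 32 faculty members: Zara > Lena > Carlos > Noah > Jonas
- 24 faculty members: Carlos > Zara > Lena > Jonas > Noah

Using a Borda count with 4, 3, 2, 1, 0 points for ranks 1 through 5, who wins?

Zara

Zara: 16·4 + 23·3 + 11·2 + 28·2 + 32·4 + 24·3 = 411
Jonas: 16·2 + 23·1 + 11·1 + 28·0 + 32·0 + 24·1 = 90
Carlos: 16·0 + 23·4 + 11·3 + 28·3 + 32·2 + 24·4 = 369
Noah: 16·3 + 23·2 + 11·0 + 28·1 + 32·1 + 24·0 = 154
Lena: 16·1 + 23·0 + 11·4 + 28·4 + 32·3 + 24·2 = 316
Zara has the highest Borda score (411).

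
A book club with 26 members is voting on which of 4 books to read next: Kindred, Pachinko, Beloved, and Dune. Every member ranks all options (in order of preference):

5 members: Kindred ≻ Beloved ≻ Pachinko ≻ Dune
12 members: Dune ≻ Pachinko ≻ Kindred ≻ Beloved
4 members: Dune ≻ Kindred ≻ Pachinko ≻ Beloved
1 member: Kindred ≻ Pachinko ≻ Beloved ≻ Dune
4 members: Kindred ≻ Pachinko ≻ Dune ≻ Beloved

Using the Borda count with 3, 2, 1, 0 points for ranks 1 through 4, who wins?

Dune

Kindred: 5·3 + 12·1 + 4·2 + 1·3 + 4·3 = 50
Pachinko: 5·1 + 12·2 + 4·1 + 1·2 + 4·2 = 43
Beloved: 5·2 + 12·0 + 4·0 + 1·1 + 4·0 = 11
Dune: 5·0 + 12·3 + 4·3 + 1·0 + 4·1 = 52
Dune has the highest Borda score (52).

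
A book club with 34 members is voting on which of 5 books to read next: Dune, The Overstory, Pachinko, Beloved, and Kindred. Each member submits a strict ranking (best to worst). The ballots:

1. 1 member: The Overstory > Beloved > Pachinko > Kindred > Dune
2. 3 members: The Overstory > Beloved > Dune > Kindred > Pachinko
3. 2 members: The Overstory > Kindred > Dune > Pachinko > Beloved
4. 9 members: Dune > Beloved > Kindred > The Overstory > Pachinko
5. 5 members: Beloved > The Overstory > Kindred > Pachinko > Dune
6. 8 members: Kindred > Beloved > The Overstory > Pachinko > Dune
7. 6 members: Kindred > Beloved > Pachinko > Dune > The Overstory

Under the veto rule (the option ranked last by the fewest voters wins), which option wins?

Kindred

Last-place votes: Dune 14, The Overstory 6, Pachinko 12, Beloved 2, Kindred 0.
Kindred is ranked last by the fewest voters, so Kindred wins.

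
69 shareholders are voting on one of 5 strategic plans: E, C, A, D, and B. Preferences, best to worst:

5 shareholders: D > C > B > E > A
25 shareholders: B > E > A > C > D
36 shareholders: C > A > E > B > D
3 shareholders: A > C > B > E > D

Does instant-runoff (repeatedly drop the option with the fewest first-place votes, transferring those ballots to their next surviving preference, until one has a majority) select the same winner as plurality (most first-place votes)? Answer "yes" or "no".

Instant-runoff — R1 E 0, C 36, A 3, D 5, B 25 (C winner). Winner: C.
Plurality — first-place votes: E 0, C 36, A 3, D 5, B 25. Winner: C.
The two methods agree.

yes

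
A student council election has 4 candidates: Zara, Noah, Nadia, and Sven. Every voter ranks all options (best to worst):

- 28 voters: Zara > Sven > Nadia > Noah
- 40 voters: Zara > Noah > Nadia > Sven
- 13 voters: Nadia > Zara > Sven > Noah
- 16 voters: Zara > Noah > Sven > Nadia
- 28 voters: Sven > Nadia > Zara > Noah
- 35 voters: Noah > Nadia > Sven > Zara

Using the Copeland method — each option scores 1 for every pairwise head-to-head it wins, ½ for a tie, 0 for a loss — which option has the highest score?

Zara: beats Noah, Nadia, and Sven → score 3.
Noah: beats Nadia and Sven; loses to Zara → score 2.
Nadia: beats Sven; loses to Zara and Noah → score 1.
Sven: loses to Zara, Noah, and Nadia → score 0.
Zara has the best pairwise record.

Zara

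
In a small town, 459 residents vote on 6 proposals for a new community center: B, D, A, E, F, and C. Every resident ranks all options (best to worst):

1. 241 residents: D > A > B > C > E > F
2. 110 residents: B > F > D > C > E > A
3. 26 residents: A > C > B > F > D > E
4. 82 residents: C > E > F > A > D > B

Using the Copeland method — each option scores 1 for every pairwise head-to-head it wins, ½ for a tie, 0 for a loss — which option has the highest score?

D

B: beats E, F, and C; loses to D and A → score 3.
D: beats B, A, E, F, and C → score 5.
A: beats B, E, F, and C; loses to D → score 4.
E: beats F; loses to B, D, A, and C → score 1.
F: loses to B, D, A, E, and C → score 0.
C: beats E and F; loses to B, D, and A → score 2.
D has the best pairwise record.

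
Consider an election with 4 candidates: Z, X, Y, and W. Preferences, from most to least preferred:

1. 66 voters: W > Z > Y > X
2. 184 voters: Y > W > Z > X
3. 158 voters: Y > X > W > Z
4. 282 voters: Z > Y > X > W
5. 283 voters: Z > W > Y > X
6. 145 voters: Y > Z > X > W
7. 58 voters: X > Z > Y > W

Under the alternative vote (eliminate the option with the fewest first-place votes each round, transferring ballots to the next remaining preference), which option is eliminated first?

Round 1: Z 565, X 58, Y 487, W 66. Eliminate X.

X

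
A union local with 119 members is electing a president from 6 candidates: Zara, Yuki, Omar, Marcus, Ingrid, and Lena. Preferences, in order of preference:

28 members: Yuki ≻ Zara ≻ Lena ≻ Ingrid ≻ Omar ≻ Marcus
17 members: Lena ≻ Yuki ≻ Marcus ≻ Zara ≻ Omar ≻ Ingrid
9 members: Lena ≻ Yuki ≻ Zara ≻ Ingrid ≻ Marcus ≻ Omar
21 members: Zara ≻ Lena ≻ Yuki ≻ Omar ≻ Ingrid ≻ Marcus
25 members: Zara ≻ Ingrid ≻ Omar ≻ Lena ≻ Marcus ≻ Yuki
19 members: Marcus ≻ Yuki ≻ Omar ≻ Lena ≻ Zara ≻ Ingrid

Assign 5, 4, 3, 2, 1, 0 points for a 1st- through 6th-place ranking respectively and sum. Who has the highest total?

Zara: 28·4 + 17·2 + 9·3 + 21·5 + 25·5 + 19·1 = 422
Yuki: 28·5 + 17·4 + 9·4 + 21·3 + 25·0 + 19·4 = 383
Omar: 28·1 + 17·1 + 9·0 + 21·2 + 25·3 + 19·3 = 219
Marcus: 28·0 + 17·3 + 9·1 + 21·0 + 25·1 + 19·5 = 180
Ingrid: 28·2 + 17·0 + 9·2 + 21·1 + 25·4 + 19·0 = 195
Lena: 28·3 + 17·5 + 9·5 + 21·4 + 25·2 + 19·2 = 386
Zara has the highest Borda score (422).

Zara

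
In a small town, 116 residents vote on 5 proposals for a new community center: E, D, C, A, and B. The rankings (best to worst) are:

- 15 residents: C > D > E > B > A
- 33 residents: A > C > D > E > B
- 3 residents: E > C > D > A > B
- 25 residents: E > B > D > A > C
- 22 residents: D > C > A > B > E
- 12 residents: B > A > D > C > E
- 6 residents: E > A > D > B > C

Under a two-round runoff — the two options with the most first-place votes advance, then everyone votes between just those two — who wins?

A

Round 1 first-place votes: E 34, D 22, C 15, A 33, B 12.
E and A advance.
Runoff: E is preferred to A by 49 voters; A by 67.
A wins the runoff.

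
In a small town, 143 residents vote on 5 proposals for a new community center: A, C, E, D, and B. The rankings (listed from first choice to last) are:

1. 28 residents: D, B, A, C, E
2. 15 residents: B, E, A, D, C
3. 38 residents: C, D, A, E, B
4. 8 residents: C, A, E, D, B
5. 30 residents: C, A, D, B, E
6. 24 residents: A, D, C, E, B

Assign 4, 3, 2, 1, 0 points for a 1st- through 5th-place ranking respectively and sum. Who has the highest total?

D

A: 28·2 + 15·2 + 38·2 + 8·3 + 30·3 + 24·4 = 372
C: 28·1 + 15·0 + 38·4 + 8·4 + 30·4 + 24·2 = 380
E: 28·0 + 15·3 + 38·1 + 8·2 + 30·0 + 24·1 = 123
D: 28·4 + 15·1 + 38·3 + 8·1 + 30·2 + 24·3 = 381
B: 28·3 + 15·4 + 38·0 + 8·0 + 30·1 + 24·0 = 174
D has the highest Borda score (381).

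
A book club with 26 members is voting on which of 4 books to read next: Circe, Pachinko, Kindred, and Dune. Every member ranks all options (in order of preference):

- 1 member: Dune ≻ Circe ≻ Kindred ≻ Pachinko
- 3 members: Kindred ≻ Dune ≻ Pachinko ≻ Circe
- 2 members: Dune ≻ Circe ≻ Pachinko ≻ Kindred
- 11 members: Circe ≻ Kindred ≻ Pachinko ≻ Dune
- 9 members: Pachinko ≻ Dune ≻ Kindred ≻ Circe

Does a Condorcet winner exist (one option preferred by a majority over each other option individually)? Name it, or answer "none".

Checking pairwise contests:
Dune beats Circe 15–11.
Circe beats Pachinko 14–12.
Circe beats Kindred 14–12.
Pachinko beats Dune 20–6.
Every option loses at least one head-to-head, so there is no Condorcet winner.

none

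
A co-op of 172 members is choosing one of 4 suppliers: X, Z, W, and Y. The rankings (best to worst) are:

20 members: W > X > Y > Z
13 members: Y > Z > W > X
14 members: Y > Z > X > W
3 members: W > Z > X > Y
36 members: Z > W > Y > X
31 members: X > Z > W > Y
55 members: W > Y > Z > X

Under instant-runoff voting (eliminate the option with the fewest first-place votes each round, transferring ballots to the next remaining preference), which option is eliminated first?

Y

Round 1: X 31, Z 36, W 78, Y 27. Eliminate Y.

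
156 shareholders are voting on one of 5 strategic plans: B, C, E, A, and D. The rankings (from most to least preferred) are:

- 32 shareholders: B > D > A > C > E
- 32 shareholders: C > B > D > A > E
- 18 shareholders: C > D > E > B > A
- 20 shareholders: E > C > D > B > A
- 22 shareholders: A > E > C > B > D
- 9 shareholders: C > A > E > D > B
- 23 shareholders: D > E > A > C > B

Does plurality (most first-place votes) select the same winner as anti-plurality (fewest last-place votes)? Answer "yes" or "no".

yes

Plurality — first-place votes: B 32, C 59, E 20, A 22, D 23. Winner: C.
Anti-plurality — last-place votes: B 32, C 0, E 64, A 38, D 22. Winner: C.
The two methods agree.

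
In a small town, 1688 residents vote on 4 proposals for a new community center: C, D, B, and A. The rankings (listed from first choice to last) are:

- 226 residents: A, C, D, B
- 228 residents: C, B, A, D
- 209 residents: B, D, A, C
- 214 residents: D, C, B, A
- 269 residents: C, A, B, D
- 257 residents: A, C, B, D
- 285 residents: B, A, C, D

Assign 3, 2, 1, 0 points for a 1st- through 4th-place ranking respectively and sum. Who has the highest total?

C: 226·2 + 228·3 + 209·0 + 214·2 + 269·3 + 257·2 + 285·1 = 3170
D: 226·1 + 228·0 + 209·2 + 214·3 + 269·0 + 257·0 + 285·0 = 1286
B: 226·0 + 228·2 + 209·3 + 214·1 + 269·1 + 257·1 + 285·3 = 2678
A: 226·3 + 228·1 + 209·1 + 214·0 + 269·2 + 257·3 + 285·2 = 2994
C has the highest Borda score (3170).

C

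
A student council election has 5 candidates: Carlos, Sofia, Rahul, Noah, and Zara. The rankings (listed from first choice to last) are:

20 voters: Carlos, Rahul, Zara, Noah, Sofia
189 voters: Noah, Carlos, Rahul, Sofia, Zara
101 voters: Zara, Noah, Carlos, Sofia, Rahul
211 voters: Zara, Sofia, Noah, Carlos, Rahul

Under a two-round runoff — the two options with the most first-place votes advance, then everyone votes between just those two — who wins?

Zara

Round 1 first-place votes: Carlos 20, Sofia 0, Rahul 0, Noah 189, Zara 312.
Zara and Noah advance.
Runoff: Zara is preferred to Noah by 332 voters; Noah by 189.
Zara wins the runoff.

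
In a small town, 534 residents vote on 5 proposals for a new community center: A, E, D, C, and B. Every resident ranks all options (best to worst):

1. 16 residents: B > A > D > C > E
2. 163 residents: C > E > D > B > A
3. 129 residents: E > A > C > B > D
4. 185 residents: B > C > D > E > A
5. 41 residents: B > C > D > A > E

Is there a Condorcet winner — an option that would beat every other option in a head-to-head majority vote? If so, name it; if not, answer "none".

C vs A: 389–145 for C.
C vs E: 405–129 for C.
C vs D: 518–16 for C.
C vs B: 292–242 for C.
C beats every other option head-to-head.

C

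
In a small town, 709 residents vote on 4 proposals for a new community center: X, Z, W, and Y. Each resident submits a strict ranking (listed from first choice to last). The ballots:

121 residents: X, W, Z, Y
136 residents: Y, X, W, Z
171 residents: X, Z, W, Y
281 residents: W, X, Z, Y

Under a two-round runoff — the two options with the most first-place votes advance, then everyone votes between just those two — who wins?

X

Round 1 first-place votes: X 292, Z 0, W 281, Y 136.
X and W advance.
Runoff: X is preferred to W by 428 voters; W by 281.
X wins the runoff.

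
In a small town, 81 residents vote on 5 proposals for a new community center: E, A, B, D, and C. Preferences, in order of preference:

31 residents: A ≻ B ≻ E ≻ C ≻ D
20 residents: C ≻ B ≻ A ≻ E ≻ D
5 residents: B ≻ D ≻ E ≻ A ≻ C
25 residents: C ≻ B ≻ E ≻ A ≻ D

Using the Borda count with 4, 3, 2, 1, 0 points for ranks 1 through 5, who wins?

B

E: 31·2 + 20·1 + 5·2 + 25·2 = 142
A: 31·4 + 20·2 + 5·1 + 25·1 = 194
B: 31·3 + 20·3 + 5·4 + 25·3 = 248
D: 31·0 + 20·0 + 5·3 + 25·0 = 15
C: 31·1 + 20·4 + 5·0 + 25·4 = 211
B has the highest Borda score (248).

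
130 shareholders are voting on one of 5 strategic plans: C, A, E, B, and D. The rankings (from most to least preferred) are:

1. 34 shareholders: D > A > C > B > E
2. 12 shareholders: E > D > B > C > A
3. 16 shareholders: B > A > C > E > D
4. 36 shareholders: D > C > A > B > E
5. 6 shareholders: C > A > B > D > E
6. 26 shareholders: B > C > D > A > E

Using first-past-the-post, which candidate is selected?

D

First-place votes: C 6, A 0, E 12, B 42, D 70.
D has the most first-place votes.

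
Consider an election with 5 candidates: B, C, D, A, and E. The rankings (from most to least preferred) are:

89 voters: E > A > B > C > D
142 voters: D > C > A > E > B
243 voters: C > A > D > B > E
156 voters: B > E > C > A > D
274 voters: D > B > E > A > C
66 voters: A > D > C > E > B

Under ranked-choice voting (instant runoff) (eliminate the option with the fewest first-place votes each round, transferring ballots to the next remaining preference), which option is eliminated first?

A

Round 1: B 156, C 243, D 416, A 66, E 89. Eliminate A.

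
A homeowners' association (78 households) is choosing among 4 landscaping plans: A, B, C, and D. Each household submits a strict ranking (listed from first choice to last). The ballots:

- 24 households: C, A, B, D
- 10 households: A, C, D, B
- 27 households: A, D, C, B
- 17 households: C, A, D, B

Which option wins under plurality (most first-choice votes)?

First-place votes: A 37, B 0, C 41, D 0.
C has the most first-place votes.

C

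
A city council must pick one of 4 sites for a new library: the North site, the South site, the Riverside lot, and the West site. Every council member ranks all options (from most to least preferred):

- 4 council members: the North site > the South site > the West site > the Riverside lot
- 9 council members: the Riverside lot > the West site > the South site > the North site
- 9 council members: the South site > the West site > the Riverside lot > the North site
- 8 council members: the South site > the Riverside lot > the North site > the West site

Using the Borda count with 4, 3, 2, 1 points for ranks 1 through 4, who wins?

the South site

the North site: 4·4 + 9·1 + 9·1 + 8·2 = 50
the South site: 4·3 + 9·2 + 9·4 + 8·4 = 98
the Riverside lot: 4·1 + 9·4 + 9·2 + 8·3 = 82
the West site: 4·2 + 9·3 + 9·3 + 8·1 = 70
the South site has the highest Borda score (98).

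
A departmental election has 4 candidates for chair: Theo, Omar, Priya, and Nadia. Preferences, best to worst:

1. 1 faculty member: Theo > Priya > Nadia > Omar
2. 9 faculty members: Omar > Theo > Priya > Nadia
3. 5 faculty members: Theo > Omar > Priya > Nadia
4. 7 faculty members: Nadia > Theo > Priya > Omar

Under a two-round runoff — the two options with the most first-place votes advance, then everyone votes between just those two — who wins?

Omar

Round 1 first-place votes: Theo 6, Omar 9, Priya 0, Nadia 7.
Omar and Nadia advance.
Runoff: Omar is preferred to Nadia by 14 voters; Nadia by 8.
Omar wins the runoff.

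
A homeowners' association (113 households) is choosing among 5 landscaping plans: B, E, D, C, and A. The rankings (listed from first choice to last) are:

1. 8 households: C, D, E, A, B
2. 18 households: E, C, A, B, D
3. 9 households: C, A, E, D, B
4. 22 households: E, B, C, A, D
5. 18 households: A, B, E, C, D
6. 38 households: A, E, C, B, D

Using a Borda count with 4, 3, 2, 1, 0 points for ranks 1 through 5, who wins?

E

B: 8·0 + 18·1 + 9·0 + 22·3 + 18·3 + 38·1 = 176
E: 8·2 + 18·4 + 9·2 + 22·4 + 18·2 + 38·3 = 344
D: 8·3 + 18·0 + 9·1 + 22·0 + 18·0 + 38·0 = 33
C: 8·4 + 18·3 + 9·4 + 22·2 + 18·1 + 38·2 = 260
A: 8·1 + 18·2 + 9·3 + 22·1 + 18·4 + 38·4 = 317
E has the highest Borda score (344).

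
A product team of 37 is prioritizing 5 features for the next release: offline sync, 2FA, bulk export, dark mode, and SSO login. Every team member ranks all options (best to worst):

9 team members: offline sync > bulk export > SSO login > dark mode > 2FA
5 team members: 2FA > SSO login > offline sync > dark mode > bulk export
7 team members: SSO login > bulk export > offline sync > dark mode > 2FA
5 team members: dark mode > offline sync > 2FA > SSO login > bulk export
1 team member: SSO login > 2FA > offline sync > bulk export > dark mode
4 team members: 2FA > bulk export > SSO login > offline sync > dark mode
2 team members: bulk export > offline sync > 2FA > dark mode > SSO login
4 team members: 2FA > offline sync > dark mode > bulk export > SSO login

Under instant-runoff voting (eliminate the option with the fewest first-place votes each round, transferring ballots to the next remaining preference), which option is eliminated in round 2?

Round 1: offline sync 9, 2FA 13, bulk export 2, dark mode 5, SSO login 8. Eliminate bulk export.
Round 2: offline sync 11, 2FA 13, dark mode 5, SSO login 8. Eliminate dark mode.

dark mode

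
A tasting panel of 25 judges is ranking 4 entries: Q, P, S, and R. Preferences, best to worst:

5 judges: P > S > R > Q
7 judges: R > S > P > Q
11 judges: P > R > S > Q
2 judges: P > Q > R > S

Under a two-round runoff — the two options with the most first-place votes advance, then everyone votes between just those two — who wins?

Round 1 first-place votes: Q 0, P 18, S 0, R 7.
P and R advance.
Runoff: P is preferred to R by 18 voters; R by 7.
P wins the runoff.

P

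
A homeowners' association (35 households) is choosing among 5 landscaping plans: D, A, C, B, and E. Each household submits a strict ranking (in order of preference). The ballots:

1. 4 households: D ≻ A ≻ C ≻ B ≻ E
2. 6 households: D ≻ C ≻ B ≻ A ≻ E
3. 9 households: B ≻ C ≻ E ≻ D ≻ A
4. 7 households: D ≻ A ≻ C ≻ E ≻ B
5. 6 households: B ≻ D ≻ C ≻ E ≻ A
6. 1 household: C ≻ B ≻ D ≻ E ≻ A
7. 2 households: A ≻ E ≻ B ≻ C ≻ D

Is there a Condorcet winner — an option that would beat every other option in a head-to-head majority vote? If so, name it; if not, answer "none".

none

Checking pairwise contests:
B beats D 18–17.
D beats A 33–2.
D beats C 23–12.
C beats B 18–17.
D beats E 24–11.
Every option loses at least one head-to-head, so there is no Condorcet winner.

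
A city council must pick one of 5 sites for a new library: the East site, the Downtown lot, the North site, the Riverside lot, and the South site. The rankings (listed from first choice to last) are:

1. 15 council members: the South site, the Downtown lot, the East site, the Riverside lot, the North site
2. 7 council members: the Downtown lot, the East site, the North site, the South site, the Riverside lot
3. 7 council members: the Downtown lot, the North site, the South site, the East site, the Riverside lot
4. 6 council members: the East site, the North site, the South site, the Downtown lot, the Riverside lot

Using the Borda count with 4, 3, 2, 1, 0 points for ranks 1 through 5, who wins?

the East site: 15·2 + 7·3 + 7·1 + 6·4 = 82
the Downtown lot: 15·3 + 7·4 + 7·4 + 6·1 = 107
the North site: 15·0 + 7·2 + 7·3 + 6·3 = 53
the Riverside lot: 15·1 + 7·0 + 7·0 + 6·0 = 15
the South site: 15·4 + 7·1 + 7·2 + 6·2 = 93
the Downtown lot has the highest Borda score (107).

the Downtown lot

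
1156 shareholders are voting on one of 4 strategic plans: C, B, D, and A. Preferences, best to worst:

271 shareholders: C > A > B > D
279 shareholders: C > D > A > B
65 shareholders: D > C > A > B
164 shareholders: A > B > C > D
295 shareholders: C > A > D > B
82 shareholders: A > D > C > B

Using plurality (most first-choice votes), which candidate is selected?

First-place votes: C 845, B 0, D 65, A 246.
C has the most first-place votes.

C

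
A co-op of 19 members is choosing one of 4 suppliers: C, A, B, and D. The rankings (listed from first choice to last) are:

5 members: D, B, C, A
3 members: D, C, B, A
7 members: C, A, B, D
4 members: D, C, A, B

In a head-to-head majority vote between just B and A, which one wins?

A

Voters preferring B to A: 8; preferring A to B: 11.
A wins the head-to-head.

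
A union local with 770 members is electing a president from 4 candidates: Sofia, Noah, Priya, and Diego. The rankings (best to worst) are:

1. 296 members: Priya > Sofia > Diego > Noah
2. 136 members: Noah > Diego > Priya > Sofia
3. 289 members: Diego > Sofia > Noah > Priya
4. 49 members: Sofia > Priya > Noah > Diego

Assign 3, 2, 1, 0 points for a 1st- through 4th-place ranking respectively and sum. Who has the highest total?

Diego

Sofia: 296·2 + 136·0 + 289·2 + 49·3 = 1317
Noah: 296·0 + 136·3 + 289·1 + 49·1 = 746
Priya: 296·3 + 136·1 + 289·0 + 49·2 = 1122
Diego: 296·1 + 136·2 + 289·3 + 49·0 = 1435
Diego has the highest Borda score (1435).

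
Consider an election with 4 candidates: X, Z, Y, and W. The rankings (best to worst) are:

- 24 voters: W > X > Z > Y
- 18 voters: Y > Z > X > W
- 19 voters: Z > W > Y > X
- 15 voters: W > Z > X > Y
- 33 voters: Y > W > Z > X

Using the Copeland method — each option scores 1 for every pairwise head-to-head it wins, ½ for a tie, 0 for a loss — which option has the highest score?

X: loses to Z, Y, and W → score 0.
Z: beats X and Y; loses to W → score 2.
Y: beats X; loses to Z and W → score 1.
W: beats X, Z, and Y → score 3.
W has the best pairwise record.

W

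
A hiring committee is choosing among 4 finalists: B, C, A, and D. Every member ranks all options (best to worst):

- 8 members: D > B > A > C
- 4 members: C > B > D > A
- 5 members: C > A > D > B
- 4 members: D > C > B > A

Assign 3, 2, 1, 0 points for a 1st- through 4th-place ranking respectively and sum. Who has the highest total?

D

B: 8·2 + 4·2 + 5·0 + 4·1 = 28
C: 8·0 + 4·3 + 5·3 + 4·2 = 35
A: 8·1 + 4·0 + 5·2 + 4·0 = 18
D: 8·3 + 4·1 + 5·1 + 4·3 = 45
D has the highest Borda score (45).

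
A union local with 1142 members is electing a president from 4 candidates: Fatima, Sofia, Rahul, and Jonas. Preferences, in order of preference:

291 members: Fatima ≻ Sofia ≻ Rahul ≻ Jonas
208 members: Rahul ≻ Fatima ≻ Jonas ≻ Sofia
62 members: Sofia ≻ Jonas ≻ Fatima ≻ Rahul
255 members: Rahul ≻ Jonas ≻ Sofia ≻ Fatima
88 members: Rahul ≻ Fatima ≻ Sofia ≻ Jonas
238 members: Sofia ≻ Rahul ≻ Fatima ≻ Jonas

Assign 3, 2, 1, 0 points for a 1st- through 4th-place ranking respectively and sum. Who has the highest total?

Rahul

Fatima: 291·3 + 208·2 + 62·1 + 255·0 + 88·2 + 238·1 = 1765
Sofia: 291·2 + 208·0 + 62·3 + 255·1 + 88·1 + 238·3 = 1825
Rahul: 291·1 + 208·3 + 62·0 + 255·3 + 88·3 + 238·2 = 2420
Jonas: 291·0 + 208·1 + 62·2 + 255·2 + 88·0 + 238·0 = 842
Rahul has the highest Borda score (2420).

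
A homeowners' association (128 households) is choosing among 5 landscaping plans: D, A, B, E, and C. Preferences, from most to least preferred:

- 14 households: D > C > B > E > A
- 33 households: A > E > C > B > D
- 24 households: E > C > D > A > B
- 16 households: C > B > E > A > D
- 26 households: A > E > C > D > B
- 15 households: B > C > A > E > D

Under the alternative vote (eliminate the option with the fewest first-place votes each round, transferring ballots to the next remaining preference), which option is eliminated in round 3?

Round 1: D 14, A 59, B 15, E 24, C 16. Eliminate D.
Round 2: A 59, B 15, E 24, C 30. Eliminate B.
Round 3: A 59, E 24, C 45. Eliminate E.

E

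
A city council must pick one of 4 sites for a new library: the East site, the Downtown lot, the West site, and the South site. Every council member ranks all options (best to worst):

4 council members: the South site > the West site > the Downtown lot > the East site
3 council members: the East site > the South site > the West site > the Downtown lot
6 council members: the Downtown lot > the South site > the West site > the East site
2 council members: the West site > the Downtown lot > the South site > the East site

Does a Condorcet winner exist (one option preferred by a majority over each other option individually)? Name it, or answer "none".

none

Checking pairwise contests:
the Downtown lot beats the East site 12–3.
the West site beats the Downtown lot 9–6.
the South site beats the West site 13–2.
the Downtown lot beats the South site 8–7.
Every option loses at least one head-to-head, so there is no Condorcet winner.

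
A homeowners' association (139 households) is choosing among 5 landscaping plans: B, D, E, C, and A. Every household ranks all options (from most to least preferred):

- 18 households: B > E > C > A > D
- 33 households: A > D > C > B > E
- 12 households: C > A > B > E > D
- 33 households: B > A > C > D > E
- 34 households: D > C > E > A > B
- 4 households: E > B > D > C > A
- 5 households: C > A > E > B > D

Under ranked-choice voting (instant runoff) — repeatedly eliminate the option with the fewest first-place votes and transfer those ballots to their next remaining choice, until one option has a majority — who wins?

A

Round 1: B 51, D 34, E 4, C 17, A 33. Eliminate E.
Round 2: B 55, D 34, C 17, A 33. Eliminate C.
Round 3: B 55, D 34, A 50. Eliminate D.
Round 4: B 55, A 84. A has a majority.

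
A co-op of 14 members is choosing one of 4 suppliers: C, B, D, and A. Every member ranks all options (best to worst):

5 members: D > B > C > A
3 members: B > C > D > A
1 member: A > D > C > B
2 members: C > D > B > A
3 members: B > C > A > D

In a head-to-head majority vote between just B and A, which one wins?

B

Voters preferring B to A: 13; preferring A to B: 1.
B wins the head-to-head.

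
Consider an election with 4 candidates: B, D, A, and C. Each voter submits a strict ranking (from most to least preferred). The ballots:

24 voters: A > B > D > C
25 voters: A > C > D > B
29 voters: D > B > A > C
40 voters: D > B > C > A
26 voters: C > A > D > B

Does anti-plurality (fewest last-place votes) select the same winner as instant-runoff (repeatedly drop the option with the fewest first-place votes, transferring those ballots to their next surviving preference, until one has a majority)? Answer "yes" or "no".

Anti-plurality — last-place votes: B 51, D 0, A 40, C 53. Winner: D.
Instant-runoff — R1 B 0, D 69, A 49, C 26 (B out); R2 D 69, A 49, C 26 (C out); R3 D 69, A 75 (A winner). Winner: A.
The two methods disagree.

no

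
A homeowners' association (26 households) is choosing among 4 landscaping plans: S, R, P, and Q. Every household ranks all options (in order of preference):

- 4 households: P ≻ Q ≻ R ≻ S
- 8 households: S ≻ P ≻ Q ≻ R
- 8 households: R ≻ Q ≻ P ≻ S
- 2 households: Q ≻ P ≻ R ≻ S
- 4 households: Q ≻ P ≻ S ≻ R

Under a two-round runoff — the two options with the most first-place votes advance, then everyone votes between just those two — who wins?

Round 1 first-place votes: S 8, R 8, P 4, Q 6.
S and R advance.
Runoff: S is preferred to R by 12 voters; R by 14.
R wins the runoff.

R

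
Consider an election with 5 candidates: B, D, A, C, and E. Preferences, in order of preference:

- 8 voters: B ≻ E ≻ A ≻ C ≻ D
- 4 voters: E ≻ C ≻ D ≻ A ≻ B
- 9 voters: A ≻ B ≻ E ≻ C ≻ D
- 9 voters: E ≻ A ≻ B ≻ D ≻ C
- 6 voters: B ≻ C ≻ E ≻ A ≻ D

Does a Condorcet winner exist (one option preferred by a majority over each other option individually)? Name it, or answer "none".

none

Checking pairwise contests:
A beats B 22–14.
B beats D 32–4.
E beats A 27–9.
B beats C 32–4.
B beats E 23–13.
Every option loses at least one head-to-head, so there is no Condorcet winner.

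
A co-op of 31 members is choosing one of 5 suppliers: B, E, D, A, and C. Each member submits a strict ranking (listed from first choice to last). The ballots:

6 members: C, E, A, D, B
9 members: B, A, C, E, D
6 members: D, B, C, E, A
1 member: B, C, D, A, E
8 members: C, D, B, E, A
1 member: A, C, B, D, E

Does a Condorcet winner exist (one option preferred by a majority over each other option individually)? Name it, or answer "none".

none

Checking pairwise contests:
D beats B 20–11.
B beats E 25–6.
A beats D 16–15.
B beats A 24–7.
B beats C 16–15.
Every option loses at least one head-to-head, so there is no Condorcet winner.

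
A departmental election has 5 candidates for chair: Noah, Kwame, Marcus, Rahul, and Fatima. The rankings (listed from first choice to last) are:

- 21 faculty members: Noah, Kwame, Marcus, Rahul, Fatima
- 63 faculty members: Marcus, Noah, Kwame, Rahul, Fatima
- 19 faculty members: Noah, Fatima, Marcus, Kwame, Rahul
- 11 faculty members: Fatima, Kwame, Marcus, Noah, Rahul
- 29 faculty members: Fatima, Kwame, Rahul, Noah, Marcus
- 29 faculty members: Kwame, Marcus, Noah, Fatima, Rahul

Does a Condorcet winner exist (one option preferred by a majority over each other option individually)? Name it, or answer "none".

Checking pairwise contests:
Marcus beats Noah 103–69.
Noah beats Kwame 103–69.
Kwame beats Marcus 90–82.
Noah beats Rahul 143–29.
Noah beats Fatima 132–40.
Every option loses at least one head-to-head, so there is no Condorcet winner.

none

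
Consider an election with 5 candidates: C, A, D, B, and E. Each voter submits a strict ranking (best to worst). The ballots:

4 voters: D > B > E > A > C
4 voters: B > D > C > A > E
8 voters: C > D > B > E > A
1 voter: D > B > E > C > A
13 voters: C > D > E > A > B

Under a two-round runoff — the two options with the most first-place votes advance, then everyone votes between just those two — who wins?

Round 1 first-place votes: C 21, A 0, D 5, B 4, E 0.
C and D advance.
Runoff: C is preferred to D by 21 voters; D by 9.
C wins the runoff.

C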